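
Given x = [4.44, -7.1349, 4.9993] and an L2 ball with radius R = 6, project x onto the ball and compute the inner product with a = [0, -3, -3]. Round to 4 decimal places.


Step 1: Compute ||x|| (intermediates to 6 decimals).
||x|| = sqrt(4.44^2 + (-7.1349)^2 + 4.9993^2) = 9.77821
Step 2: Project.
Since ||x|| > R, scale = R/||x|| = 6/9.77821 = 0.613609, proj(x) = scale * x
proj(x) = [2.724424, -4.378039, 3.067615]
Step 3: Dot product.
a^T * proj(x) = 0*2.724424 - 3*(-4.378039) - 3*3.067615 = 3.9313


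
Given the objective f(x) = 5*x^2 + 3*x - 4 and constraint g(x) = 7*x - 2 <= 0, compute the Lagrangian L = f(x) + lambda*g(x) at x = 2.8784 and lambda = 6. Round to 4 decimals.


Step 1: Evaluate f(x).
f(2.8784) = 5*2.8784^2 + 3*2.8784 - 4 = 46.0611
Step 2: Evaluate g(x).
g(2.8784) = 7*2.8784 - 2 = 18.1488
Step 3: Compute Lagrangian.
L = 46.0611 + 6*18.1488 = 154.9539


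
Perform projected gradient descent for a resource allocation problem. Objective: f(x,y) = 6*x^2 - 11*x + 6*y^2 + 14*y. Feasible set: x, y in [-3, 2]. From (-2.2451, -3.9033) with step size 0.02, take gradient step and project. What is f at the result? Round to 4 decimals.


Step 1: Compute gradient at (-2.2451, -3.9033).
grad_x = 2*6*-2.2451 - 11 = -37.9412
grad_y = 2*6*-3.9033 + 14 = -32.8396
Step 2: Gradient step.
x_raw = -2.2451 - 0.02*-37.9412 = -1.4863
y_raw = -3.9033 - 0.02*-32.8396 = -3.2465
Step 3: Project onto [-3, 2].
x_proj = clip(-1.4863) = -1.4863
y_proj = clip(-3.2465) = -3.0
Step 4: Evaluate f.
f(-1.4863, -3.0) = 41.6031


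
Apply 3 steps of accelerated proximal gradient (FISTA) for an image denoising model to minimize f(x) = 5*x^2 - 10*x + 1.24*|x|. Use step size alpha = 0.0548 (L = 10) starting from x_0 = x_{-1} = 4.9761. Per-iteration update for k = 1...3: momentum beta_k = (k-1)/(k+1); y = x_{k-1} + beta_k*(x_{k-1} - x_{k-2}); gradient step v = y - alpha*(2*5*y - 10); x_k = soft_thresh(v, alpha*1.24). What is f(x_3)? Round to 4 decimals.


FISTA on f(x) = 5*x^2 - 10*x + 1.24*|x|
L = 10, alpha = 0.0548
Iteration 1: beta = 0.0, y = 4.9761 + 0.0*(4.9761 - 4.9761) = 4.9761
  grad(y) = 39.761, v = y - alpha*grad = 2.7972
  prox(v) = soft_thresh(2.7972, 0.068) = 2.7292
Iteration 2: beta = 0.3333, y = 2.7292 + 0.3333*(2.7292 - 4.9761) = 1.9803
  grad(y) = 9.8029, v = y - alpha*grad = 1.4431
  prox(v) = soft_thresh(1.4431, 0.068) = 1.3751
Iteration 3: beta = 0.5, y = 1.3751 + 0.5*(1.3751 - 2.7292) = 0.6981
  grad(y) = -3.0191, v = y - alpha*grad = 0.8635
  prox(v) = soft_thresh(0.8635, 0.068) = 0.7956
f(x_3) = 5*0.7956^2 - 10*0.7956 + 1.24*|0.7956| = -3.8045


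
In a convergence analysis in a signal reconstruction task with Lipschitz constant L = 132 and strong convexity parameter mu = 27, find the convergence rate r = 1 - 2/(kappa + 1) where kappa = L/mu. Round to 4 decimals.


Step 1: Compute the condition number.
kappa = L/mu = 132/27 = 4.8889
Step 2: Compute the convergence rate.
r = 1 - 2/(kappa + 1) = 1 - 2*mu/(L + mu) = (L - mu)/(L + mu) = 105/159 = 0.6604


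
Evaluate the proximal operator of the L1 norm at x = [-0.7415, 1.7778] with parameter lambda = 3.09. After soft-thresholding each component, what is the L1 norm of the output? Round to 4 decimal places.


Soft-thresholding with lambda = 3.09:
prox(-0.7415) = sign(-0.7415)*max(|-0.7415| - 3.09, 0) = 0.0
prox(1.7778) = sign(1.7778)*max(|1.7778| - 3.09, 0) = 0.0
prox(x) = [0.0, 0.0]
||prox(x)||_1 = 0.0 + 0.0 = 0.0


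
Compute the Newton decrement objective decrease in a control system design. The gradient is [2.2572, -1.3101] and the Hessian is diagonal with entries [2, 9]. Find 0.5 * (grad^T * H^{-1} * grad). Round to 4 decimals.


Step 1: H is diagonal, so H^(-1) * g = [1.1286, -0.1456].
Step 2: g^T H^(-1) g = sum_i g_i^2 / H_ii
  = (2.2572)^2/2 + (-1.3101)^2/9
  = 2.5475 + 0.1907 = 2.7382
Step 3: Objective decrease = 0.5 * g^T H^(-1) g = 1.3691


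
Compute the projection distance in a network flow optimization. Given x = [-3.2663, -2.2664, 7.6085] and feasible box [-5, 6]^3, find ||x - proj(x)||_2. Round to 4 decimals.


Project each component onto [-5, 6].
clip(-3.2663) = -3.2663, clip(-2.2664) = -2.2664, clip(7.6085) = 6.0
Projection = [-3.2663, -2.2664, 6.0]
Squared diffs: [0.0, 0.0, 2.5873]
Distance = sqrt(2.5873) = 1.6085


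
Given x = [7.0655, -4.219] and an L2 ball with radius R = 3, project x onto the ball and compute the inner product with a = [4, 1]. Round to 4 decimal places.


Step 1: Compute ||x|| (intermediates to 6 decimals).
||x|| = sqrt(7.0655^2 + (-4.219)^2) = 8.229292
Step 2: Project.
Since ||x|| > R, scale = R/||x|| = 3/8.229292 = 0.364551, proj(x) = scale * x
proj(x) = [2.575735, -1.538041]
Step 3: Dot product.
a^T * proj(x) = 4*2.575735 + 1*(-1.538041) = 8.7649


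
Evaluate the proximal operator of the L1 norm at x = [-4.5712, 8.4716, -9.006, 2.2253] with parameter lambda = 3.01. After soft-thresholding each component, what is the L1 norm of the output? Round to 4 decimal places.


Soft-thresholding with lambda = 3.01:
prox(-4.5712) = sign(-4.5712)*max(|-4.5712| - 3.01, 0) = -1.5612
prox(8.4716) = sign(8.4716)*max(|8.4716| - 3.01, 0) = 5.4616
prox(-9.006) = sign(-9.006)*max(|-9.006| - 3.01, 0) = -5.996
prox(2.2253) = sign(2.2253)*max(|2.2253| - 3.01, 0) = 0.0
prox(x) = [-1.5612, 5.4616, -5.996, 0.0]
||prox(x)||_1 = 1.5612 + 5.4616 + 5.996 + 0.0 = 13.0188


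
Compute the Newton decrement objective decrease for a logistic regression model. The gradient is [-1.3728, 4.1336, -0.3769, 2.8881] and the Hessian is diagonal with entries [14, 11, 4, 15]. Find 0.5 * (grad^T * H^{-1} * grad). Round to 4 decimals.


Step 1: H is diagonal, so H^(-1) * g = [-0.0981, 0.3758, -0.0942, 0.1925].
Step 2: g^T H^(-1) g = sum_i g_i^2 / H_ii
  = (-1.3728)^2/14 + (4.1336)^2/11 + (-0.3769)^2/4 + (2.8881)^2/15
  = 0.1346 + 1.5533 + 0.0355 + 0.5561 = 2.2795
Step 3: Objective decrease = 0.5 * g^T H^(-1) g = 1.1398


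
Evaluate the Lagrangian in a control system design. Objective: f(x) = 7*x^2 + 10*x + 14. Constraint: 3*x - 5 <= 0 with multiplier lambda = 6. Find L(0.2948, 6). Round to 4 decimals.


Step 1: Evaluate f(x).
f(0.2948) = 7*0.2948^2 + 10*0.2948 + 14 = 17.5563
Step 2: Evaluate g(x).
g(0.2948) = 3*0.2948 - 5 = -4.1156
Step 3: Compute Lagrangian.
L = 17.5563 + 6*-4.1156 = -7.1373


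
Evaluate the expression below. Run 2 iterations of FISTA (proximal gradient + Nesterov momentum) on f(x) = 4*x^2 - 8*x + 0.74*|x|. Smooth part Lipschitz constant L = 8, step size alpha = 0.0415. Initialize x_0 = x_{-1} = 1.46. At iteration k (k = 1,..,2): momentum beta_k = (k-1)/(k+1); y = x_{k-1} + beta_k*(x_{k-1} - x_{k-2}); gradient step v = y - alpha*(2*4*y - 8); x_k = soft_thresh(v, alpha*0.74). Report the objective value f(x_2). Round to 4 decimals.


FISTA on f(x) = 4*x^2 - 8*x + 0.74*|x|
L = 8, alpha = 0.0415
Iteration 1: beta = 0.0, y = 1.46 + 0.0*(1.46 - 1.46) = 1.46
  grad(y) = 3.68, v = y - alpha*grad = 1.3073
  prox(v) = soft_thresh(1.3073, 0.0307) = 1.2766
Iteration 2: beta = 0.3333, y = 1.2766 + 0.3333*(1.2766 - 1.46) = 1.2154
  grad(y) = 1.7234, v = y - alpha*grad = 1.1439
  prox(v) = soft_thresh(1.1439, 0.0307) = 1.1132
f(x_2) = 4*1.1132^2 - 8*1.1132 + 0.74*|1.1132| = -3.125


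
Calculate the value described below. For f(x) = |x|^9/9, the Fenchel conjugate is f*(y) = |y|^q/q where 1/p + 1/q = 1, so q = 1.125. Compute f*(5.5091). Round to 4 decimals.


The conjugate exponent q satisfies 1/p + 1/q = 1.
p = 9, so q = 9/(9 - 1) = 1.125
|y|^q = 5.5091^1.125 = 6.8189
f*(5.5091) = 6.8189 / 1.125 = 6.0613


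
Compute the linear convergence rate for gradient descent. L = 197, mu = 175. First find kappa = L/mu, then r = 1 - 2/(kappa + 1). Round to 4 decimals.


Step 1: Compute the condition number.
kappa = L/mu = 197/175 = 1.1257
Step 2: Compute the convergence rate.
r = 1 - 2/(kappa + 1) = 1 - 2*mu/(L + mu) = (L - mu)/(L + mu) = 22/372 = 0.0591


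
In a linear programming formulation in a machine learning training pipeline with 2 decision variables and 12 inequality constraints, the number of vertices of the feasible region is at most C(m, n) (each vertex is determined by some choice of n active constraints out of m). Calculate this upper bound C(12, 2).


Each vertex corresponds to some choice of n active constraints out of m, so the number of vertices is at most C(m, n) = m! / (n!(m-n)!).
m = 12, n = 2
Numerator: 12 * 11
Denominator: 2! = 2
C(12, 2) = 66


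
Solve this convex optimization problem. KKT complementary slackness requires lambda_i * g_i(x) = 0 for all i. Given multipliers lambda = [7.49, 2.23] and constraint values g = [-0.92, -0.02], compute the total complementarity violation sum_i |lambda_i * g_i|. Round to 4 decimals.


KKT complementary slackness check:
lambda_1 * g_1 = 7.49 * -0.92 = -6.8908
lambda_2 * g_2 = 2.23 * -0.02 = -0.0446
Total violation = 6.8908 + 0.0446 = 6.9354


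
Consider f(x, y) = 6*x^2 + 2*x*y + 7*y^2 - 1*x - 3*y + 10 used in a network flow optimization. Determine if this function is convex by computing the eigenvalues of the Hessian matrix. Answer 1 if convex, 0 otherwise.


The Hessian of f(x,y) = 6*x^2 + 2*x*y + 7*y^2 - 1*x - 3*y + 10 is:
H = [[12, 2], [2, 14]]
Trace = 12 + 14 = 26
Determinant = 12*14 - (2)^2 = 164
Discriminant = (26)^2 - 4*164 = 20.0
Eigenvalues: lambda_1 = 10.7639, lambda_2 = 15.2361
The function is convex.

1


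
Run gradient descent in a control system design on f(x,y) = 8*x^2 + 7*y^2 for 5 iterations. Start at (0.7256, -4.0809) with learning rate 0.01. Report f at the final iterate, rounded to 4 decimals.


Gradient descent on f(x,y) = 8*x^2 + 7*y^2.
Starting point: (0.7256, -4.0809), alpha = 0.01
Step 1: grad_x = 2*8*0.7256 = 11.6096, grad_y = 2*7*-4.0809 = -57.1326
  x_1 = 0.7256 - 0.01*11.6096 = 0.6095
  y_1 = -4.0809 - 0.01*-57.1326 = -3.5096
Step 2: grad_x = 2*8*0.6095 = 9.7521, grad_y = 2*7*-3.5096 = -49.134
  x_2 = 0.6095 - 0.01*9.7521 = 0.512
  y_2 = -3.5096 - 0.01*-49.134 = -3.0182
Step 3: grad_x = 2*8*0.512 = 8.1917, grad_y = 2*7*-3.0182 = -42.2553
  x_3 = 0.512 - 0.01*8.1917 = 0.4301
  y_3 = -3.0182 - 0.01*-42.2553 = -2.5957
Step 4: grad_x = 2*8*0.4301 = 6.8811, grad_y = 2*7*-2.5957 = -36.3395
  x_4 = 0.4301 - 0.01*6.8811 = 0.3613
  y_4 = -2.5957 - 0.01*-36.3395 = -2.2323
Step 5: grad_x = 2*8*0.3613 = 5.7801, grad_y = 2*7*-2.2323 = -31.252
  x_5 = 0.3613 - 0.01*5.7801 = 0.3035
  y_5 = -2.2323 - 0.01*-31.252 = -1.9198
f(0.3035, -1.9198) = 8*0.3035^2 + 7*(-1.9198)^2 = 26.5352


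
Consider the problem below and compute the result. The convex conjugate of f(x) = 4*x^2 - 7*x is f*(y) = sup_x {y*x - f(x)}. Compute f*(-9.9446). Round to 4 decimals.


f*(y) = sup_x {y*x - a*x^2 - b*x} = sup_x {(y-b)*x - a*x^2}
FOC: (y - b) - 2a*x = 0 => x* = (y - b)/(2a)
x* = (-9.9446 + 7)/(2*4) = -0.3681
f*(-9.9446) = (y-b)^2/(4a) = (-9.9446 + 7)^2/(4*4)
= 8.6707/16 = 0.5419


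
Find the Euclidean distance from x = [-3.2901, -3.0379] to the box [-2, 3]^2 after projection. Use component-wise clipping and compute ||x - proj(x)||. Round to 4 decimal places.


Project each component onto [-2, 3].
clip(-3.2901) = -2.0, clip(-3.0379) = -2.0
Projection = [-2.0, -2.0]
Squared diffs: [1.6644, 1.0772]
Distance = sqrt(2.7416) = 1.6558


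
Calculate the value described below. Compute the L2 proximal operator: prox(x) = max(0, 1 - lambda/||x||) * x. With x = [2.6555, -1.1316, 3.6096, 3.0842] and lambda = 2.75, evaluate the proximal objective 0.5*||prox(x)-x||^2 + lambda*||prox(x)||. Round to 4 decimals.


Step 1: Compute ||x||.
||x|| = 5.5564
Step 2: Compute scaling factor.
scale = max(0, 1 - 2.75/5.5564) = 0.5051
Step 3: prox(x) = [1.3412, -0.5715, 1.8231, 1.5578]
||prox(x)|| = 2.8064
Step 4: Proximal objective.
0.5*||prox-x||^2 = 3.7813
lambda*||prox|| = 7.7176
Total = 11.4989


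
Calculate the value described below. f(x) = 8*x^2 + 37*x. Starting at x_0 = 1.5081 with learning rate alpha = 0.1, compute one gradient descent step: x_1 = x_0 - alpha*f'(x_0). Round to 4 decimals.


We compute the gradient at x_0 and apply the update.
f'(x) = 16*x + 37
f'(1.5081) = 16*1.5081 + 37 = 61.1296
x_1 = 1.5081 - 0.1*61.1296 = -4.6049


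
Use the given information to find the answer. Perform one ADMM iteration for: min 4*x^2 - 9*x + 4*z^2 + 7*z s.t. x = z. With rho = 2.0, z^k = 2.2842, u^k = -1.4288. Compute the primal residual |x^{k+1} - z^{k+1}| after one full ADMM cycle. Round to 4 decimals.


ADMM iteration with rho = 2.0, z^k = 2.2842, u^k = -1.4288
Step 1: x-update.
Minimize 4*x^2 - 9*x + (2.0/2)*(x - 2.2842 - 1.4288)^2
FOC: (2*4 + 2.0)*x = 9 + 2.0*(2.2842 + 1.4288)
x^{k+1} = 1.6426
Step 2: z-update.
Minimize 4*z^2 + 7*z + (2.0/2)*(1.6426 - z - 1.4288)^2
FOC: (2*4 + 2.0)*z = -7 + 2.0*(1.6426 - 1.4288)
z^{k+1} = -0.6572
Step 3: u-update.
u^{k+1} = -1.4288 + 1.6426 + 0.6572 = 0.871
Step 4: Primal residual = |1.6426 + 0.6572| = 2.2998


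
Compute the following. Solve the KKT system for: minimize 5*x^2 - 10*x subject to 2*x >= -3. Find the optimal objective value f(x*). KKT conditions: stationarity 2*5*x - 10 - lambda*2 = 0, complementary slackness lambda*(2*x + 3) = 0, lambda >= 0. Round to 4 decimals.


Step 1: Try lambda = 0 (constraint inactive).
Stationarity: 2*5*x - 10 = 0
x* = 10/(2*5) = 1.0
Check constraint: 2*1.0 = 2.0 >= -3 -- satisfied.
Step 2: Compute optimal value.
f(x*) = 5*1.0^2 - 10*1.0 = -5.0


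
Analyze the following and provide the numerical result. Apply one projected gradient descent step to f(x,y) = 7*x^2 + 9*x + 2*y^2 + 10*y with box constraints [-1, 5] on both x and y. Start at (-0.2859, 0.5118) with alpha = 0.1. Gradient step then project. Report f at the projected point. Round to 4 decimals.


Step 1: Compute gradient at (-0.2859, 0.5118).
grad_x = 2*7*-0.2859 + 9 = 4.9974
grad_y = 2*2*0.5118 + 10 = 12.0472
Step 2: Gradient step.
x_raw = -0.2859 - 0.1*4.9974 = -0.7856
y_raw = 0.5118 - 0.1*12.0472 = -0.6929
Step 3: Project onto [-1, 5].
x_proj = clip(-0.7856) = -0.7856
y_proj = clip(-0.6929) = -0.6929
Step 4: Evaluate f.
f(-0.7856, -0.6929) = -8.7191


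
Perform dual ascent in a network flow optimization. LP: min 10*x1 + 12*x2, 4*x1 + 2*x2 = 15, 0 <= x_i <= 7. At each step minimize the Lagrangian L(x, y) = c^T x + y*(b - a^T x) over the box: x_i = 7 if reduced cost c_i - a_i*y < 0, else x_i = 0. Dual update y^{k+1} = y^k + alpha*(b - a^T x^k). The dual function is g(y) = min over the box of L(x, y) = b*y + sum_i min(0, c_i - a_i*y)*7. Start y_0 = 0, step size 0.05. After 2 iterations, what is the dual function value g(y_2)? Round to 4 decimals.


Dual ascent for LP: min 10*x1 + 12*x2, 4*x1 + 2*x2 = 15, 0 <= x_i <= 7
Step 1: y^k = 0.0, reduced costs: (10.0, 12.0)
  x^k = (0.0, 0.0), subgradient = b - a^T x = 15.0
  y^{k+1} = 0.0 + 0.05*15.0 = 0.75
Step 2: y^k = 0.75, reduced costs: (7.0, 10.5)
  x^k = (0.0, 0.0), subgradient = b - a^T x = 15.0
  y^{k+1} = 0.75 + 0.05*15.0 = 1.5
Dual objective at y_2 = 1.5: reduced costs (4.0, 9.0), box minimizer x = (0.0, 0.0)
g(y_2) = b*y + (c1 - a1*y)*x1 + (c2 - a2*y)*x2 = 15*1.5 + 4.0*0.0 + 9.0*0.0 = 22.5 + 0.0 + 0.0 = 22.5


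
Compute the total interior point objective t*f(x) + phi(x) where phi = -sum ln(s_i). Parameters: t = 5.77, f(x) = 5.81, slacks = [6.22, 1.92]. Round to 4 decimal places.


Step 1: Compute log-barrier.
ln values: [1.8278, 0.6523]
phi = -(1.8278 + 0.6523) = -2.4801
Step 2: Compute augmented objective.
t*f(x) = 5.77*5.81 = 33.5237
Total = 33.5237 - 2.4801 = 31.0436


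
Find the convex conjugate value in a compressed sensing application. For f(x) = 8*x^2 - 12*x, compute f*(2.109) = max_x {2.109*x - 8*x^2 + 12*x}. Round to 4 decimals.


f*(y) = sup_x {y*x - a*x^2 - b*x} = sup_x {(y-b)*x - a*x^2}
FOC: (y - b) - 2a*x = 0 => x* = (y - b)/(2a)
x* = (2.109 + 12)/(2*8) = 0.8818
f*(2.109) = (y-b)^2/(4a) = (2.109 + 12)^2/(4*8)
= 199.0639/32 = 6.2207


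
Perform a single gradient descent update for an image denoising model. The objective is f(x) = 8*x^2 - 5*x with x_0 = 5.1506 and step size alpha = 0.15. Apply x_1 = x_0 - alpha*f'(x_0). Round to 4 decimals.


We compute the gradient at x_0 and apply the update.
f'(x) = 16*x - 5
f'(5.1506) = 16*5.1506 - 5 = 77.4096
x_1 = 5.1506 - 0.15*77.4096 = -6.4608


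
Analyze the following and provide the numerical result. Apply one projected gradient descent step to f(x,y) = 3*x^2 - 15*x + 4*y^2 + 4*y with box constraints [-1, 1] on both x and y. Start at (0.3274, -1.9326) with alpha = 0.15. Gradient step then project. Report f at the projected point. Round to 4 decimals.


Step 1: Compute gradient at (0.3274, -1.9326).
grad_x = 2*3*0.3274 - 15 = -13.0356
grad_y = 2*4*-1.9326 + 4 = -11.4608
Step 2: Gradient step.
x_raw = 0.3274 - 0.15*-13.0356 = 2.2827
y_raw = -1.9326 - 0.15*-11.4608 = -0.2135
Step 3: Project onto [-1, 1].
x_proj = clip(2.2827) = 1.0
y_proj = clip(-0.2135) = -0.2135
Step 4: Evaluate f.
f(1.0, -0.2135) = -12.6716


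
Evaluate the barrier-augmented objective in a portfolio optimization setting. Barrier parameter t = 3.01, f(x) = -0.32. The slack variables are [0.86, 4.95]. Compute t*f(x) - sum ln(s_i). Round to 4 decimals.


Step 1: Compute log-barrier.
ln values: [-0.1508, 1.5994]
phi = -(-0.1508 + 1.5994) = -1.4486
Step 2: Compute augmented objective.
t*f(x) = 3.01*-0.32 = -0.9632
Total = -0.9632 - 1.4486 = -2.4118


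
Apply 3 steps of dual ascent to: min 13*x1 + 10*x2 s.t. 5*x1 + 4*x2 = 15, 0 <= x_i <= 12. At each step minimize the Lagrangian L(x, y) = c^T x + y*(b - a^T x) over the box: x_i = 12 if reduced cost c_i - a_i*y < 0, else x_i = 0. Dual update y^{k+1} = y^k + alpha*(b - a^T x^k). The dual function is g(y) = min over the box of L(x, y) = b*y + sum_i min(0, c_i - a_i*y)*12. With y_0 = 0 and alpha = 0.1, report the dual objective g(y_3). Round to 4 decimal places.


Dual ascent for LP: min 13*x1 + 10*x2, 5*x1 + 4*x2 = 15, 0 <= x_i <= 12
Step 1: y^k = 0.0, reduced costs: (13.0, 10.0)
  x^k = (0.0, 0.0), subgradient = b - a^T x = 15.0
  y^{k+1} = 0.0 + 0.1*15.0 = 1.5
Step 2: y^k = 1.5, reduced costs: (5.5, 4.0)
  x^k = (0.0, 0.0), subgradient = b - a^T x = 15.0
  y^{k+1} = 1.5 + 0.1*15.0 = 3.0
Step 3: y^k = 3.0, reduced costs: (-2.0, -2.0)
  x^k = (12.0, 12.0), subgradient = b - a^T x = -93.0
  y^{k+1} = 3.0 + 0.1*-93.0 = -6.3
Dual objective at y_3 = -6.3: reduced costs (44.5, 35.2), box minimizer x = (0.0, 0.0)
g(y_3) = b*y + (c1 - a1*y)*x1 + (c2 - a2*y)*x2 = 15*(-6.3) + 44.5*0.0 + 35.2*0.0 = -94.5 + 0.0 + 0.0 = -94.5


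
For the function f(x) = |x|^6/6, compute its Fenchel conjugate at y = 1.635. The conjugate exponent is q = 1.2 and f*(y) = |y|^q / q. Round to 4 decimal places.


The conjugate exponent q satisfies 1/p + 1/q = 1.
p = 6, so q = 6/(6 - 1) = 1.2
|y|^q = 1.635^1.2 = 1.8039
f*(1.635) = 1.8039 / 1.2 = 1.5033


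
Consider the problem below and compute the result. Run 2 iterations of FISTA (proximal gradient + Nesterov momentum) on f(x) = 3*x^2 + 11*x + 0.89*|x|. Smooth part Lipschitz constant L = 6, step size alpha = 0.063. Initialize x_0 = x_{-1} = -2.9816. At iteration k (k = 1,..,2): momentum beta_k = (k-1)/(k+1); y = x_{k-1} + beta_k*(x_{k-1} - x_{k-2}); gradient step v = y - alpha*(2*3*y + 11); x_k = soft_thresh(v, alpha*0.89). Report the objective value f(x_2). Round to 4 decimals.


FISTA on f(x) = 3*x^2 + 11*x + 0.89*|x|
L = 6, alpha = 0.063
Iteration 1: beta = 0.0, y = -2.9816 + 0.0*(-2.9816 + 2.9816) = -2.9816
  grad(y) = -6.8896, v = y - alpha*grad = -2.5476
  prox(v) = soft_thresh(-2.5476, 0.0561) = -2.4915
Iteration 2: beta = 0.3333, y = -2.4915 + 0.3333*(-2.4915 + 2.9816) = -2.3281
  grad(y) = -2.9687, v = y - alpha*grad = -2.1411
  prox(v) = soft_thresh(-2.1411, 0.0561) = -2.085
f(x_2) = 3*(-2.085)^2 + 11*(-2.085) + 0.89*|-2.085| = -8.0376


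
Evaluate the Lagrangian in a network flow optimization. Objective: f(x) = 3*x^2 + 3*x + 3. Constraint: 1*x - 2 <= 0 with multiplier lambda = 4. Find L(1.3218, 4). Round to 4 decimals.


Step 1: Evaluate f(x).
f(1.3218) = 3*1.3218^2 + 3*1.3218 + 3 = 12.2069
Step 2: Evaluate g(x).
g(1.3218) = 1*1.3218 - 2 = -0.6782
Step 3: Compute Lagrangian.
L = 12.2069 + 4*-0.6782 = 9.4941


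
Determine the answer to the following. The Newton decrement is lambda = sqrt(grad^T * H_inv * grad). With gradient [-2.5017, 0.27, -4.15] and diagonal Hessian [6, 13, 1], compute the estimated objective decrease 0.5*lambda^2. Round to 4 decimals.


Step 1: H is diagonal, so H^(-1) * g = [-0.417, 0.0208, -4.15].
Step 2: g^T H^(-1) g = sum_i g_i^2 / H_ii
  = (-2.5017)^2/6 + (0.27)^2/13 + (-4.15)^2/1
  = 1.0431 + 0.0056 + 17.2225 = 18.2712
Step 3: Objective decrease = 0.5 * g^T H^(-1) g = 9.1356


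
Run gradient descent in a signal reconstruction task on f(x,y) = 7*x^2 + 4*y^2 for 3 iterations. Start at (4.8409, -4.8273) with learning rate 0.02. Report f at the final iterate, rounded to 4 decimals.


Gradient descent on f(x,y) = 7*x^2 + 4*y^2.
Starting point: (4.8409, -4.8273), alpha = 0.02
Step 1: grad_x = 2*7*4.8409 = 67.7726, grad_y = 2*4*-4.8273 = -38.6184
  x_1 = 4.8409 - 0.02*67.7726 = 3.4854
  y_1 = -4.8273 - 0.02*-38.6184 = -4.0549
Step 2: grad_x = 2*7*3.4854 = 48.7963, grad_y = 2*4*-4.0549 = -32.4395
  x_2 = 3.4854 - 0.02*48.7963 = 2.5095
  y_2 = -4.0549 - 0.02*-32.4395 = -3.4061
Step 3: grad_x = 2*7*2.5095 = 35.1333, grad_y = 2*4*-3.4061 = -27.2491
  x_3 = 2.5095 - 0.02*35.1333 = 1.8069
  y_3 = -3.4061 - 0.02*-27.2491 = -2.8612
f(1.8069, -2.8612) = 7*1.8069^2 + 4*(-2.8612)^2 = 55.5981


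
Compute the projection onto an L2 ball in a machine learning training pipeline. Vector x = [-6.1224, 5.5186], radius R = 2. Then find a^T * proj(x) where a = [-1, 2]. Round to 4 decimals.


Step 1: Compute ||x|| (intermediates to 6 decimals).
||x|| = sqrt((-6.1224)^2 + 5.5186^2) = 8.242495
Step 2: Project.
Since ||x|| > R, scale = R/||x|| = 2/8.242495 = 0.242645, proj(x) = scale * x
proj(x) = [-1.48557, 1.339061]
Step 3: Dot product.
a^T * proj(x) = -1*(-1.48557) + 2*1.339061 = 4.1637


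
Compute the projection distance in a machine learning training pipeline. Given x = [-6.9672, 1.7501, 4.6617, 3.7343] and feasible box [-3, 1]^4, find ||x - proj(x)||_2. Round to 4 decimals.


Project each component onto [-3, 1].
clip(-6.9672) = -3.0, clip(1.7501) = 1.0, clip(4.6617) = 1.0, clip(3.7343) = 1.0
Projection = [-3.0, 1.0, 1.0, 1.0]
Squared diffs: [15.7387, 0.5627, 13.408, 7.4764]
Distance = sqrt(37.1858) = 6.098


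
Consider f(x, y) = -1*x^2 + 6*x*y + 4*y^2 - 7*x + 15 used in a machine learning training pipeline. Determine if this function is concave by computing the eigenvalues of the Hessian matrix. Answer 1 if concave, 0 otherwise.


The Hessian of f(x,y) = -1*x^2 + 6*x*y + 4*y^2 - 7*x + 15 is:
H = [[-2, 6], [6, 8]]
Trace = -2 + 8 = 6
Determinant = -2*8 - (6)^2 = -52
Discriminant = (6)^2 - 4*-52 = 244.0
Eigenvalues: lambda_1 = -4.8102, lambda_2 = 10.8102
The function is not concave.

0


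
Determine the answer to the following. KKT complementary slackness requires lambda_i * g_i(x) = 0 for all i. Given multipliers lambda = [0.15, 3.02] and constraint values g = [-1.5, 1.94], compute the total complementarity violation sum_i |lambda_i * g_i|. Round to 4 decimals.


KKT complementary slackness check:
lambda_1 * g_1 = 0.15 * -1.5 = -0.225
lambda_2 * g_2 = 3.02 * 1.94 = 5.8588
Total violation = 0.225 + 5.8588 = 6.0838


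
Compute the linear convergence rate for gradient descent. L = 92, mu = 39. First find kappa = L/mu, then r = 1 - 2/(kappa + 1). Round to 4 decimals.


Step 1: Compute the condition number.
kappa = L/mu = 92/39 = 2.359
Step 2: Compute the convergence rate.
r = 1 - 2/(kappa + 1) = 1 - 2*mu/(L + mu) = (L - mu)/(L + mu) = 53/131 = 0.4046


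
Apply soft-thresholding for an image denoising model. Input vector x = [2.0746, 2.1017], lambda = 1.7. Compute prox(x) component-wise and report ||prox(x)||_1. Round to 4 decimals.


Soft-thresholding with lambda = 1.7:
prox(2.0746) = sign(2.0746)*max(|2.0746| - 1.7, 0) = 0.3746
prox(2.1017) = sign(2.1017)*max(|2.1017| - 1.7, 0) = 0.4017
prox(x) = [0.3746, 0.4017]
||prox(x)||_1 = 0.3746 + 0.4017 = 0.7763


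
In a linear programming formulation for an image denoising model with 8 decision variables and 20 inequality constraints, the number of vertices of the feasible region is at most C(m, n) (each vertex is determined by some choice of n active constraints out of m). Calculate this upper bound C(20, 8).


Each vertex corresponds to some choice of n active constraints out of m, so the number of vertices is at most C(m, n) = m! / (n!(m-n)!).
m = 20, n = 8
Numerator: 20 * 19 * 18 * 17 * 16 * 15 * 14 * 13
Denominator: 8! = 40320
C(20, 8) = 125970


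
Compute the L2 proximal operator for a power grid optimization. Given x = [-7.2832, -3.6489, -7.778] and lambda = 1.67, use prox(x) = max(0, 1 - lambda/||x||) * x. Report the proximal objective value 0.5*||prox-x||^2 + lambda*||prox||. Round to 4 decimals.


Step 1: Compute ||x||.
||x|| = 11.2631
Step 2: Compute scaling factor.
scale = max(0, 1 - 1.67/11.2631) = 0.8517
Step 3: prox(x) = [-6.2033, -3.1079, -6.6247]
||prox(x)|| = 9.5931
Step 4: Proximal objective.
0.5*||prox-x||^2 = 1.3945
lambda*||prox|| = 16.0205
Total = 17.4149


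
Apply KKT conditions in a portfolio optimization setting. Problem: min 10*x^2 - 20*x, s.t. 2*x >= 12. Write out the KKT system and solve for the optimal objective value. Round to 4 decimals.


Step 1: Try lambda = 0 (constraint inactive).
x_unc = 20/(2*10) = 1.0
Check: 2*1.0 = 2.0 < 12 -- violated!
Step 2: Constraint must be active: 2*x = 12
x* = 12/2 = 6.0
lambda = (2*10*6.0 - 20)/2 = 50.0
Step 3: Compute optimal value.
f(x*) = 10*6.0^2 - 20*6.0 = 240.0


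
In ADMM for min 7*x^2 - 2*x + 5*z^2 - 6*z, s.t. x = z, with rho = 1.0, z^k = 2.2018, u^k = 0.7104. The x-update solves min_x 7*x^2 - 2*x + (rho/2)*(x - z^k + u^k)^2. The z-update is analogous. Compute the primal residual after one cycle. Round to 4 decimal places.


ADMM iteration with rho = 1.0, z^k = 2.2018, u^k = 0.7104
Step 1: x-update.
Minimize 7*x^2 - 2*x + (1.0/2)*(x - 2.2018 + 0.7104)^2
FOC: (2*7 + 1.0)*x = 2 + 1.0*(2.2018 - 0.7104)
x^{k+1} = 0.2328
Step 2: z-update.
Minimize 5*z^2 - 6*z + (1.0/2)*(0.2328 - z + 0.7104)^2
FOC: (2*5 + 1.0)*z = 6 + 1.0*(0.2328 + 0.7104)
z^{k+1} = 0.6312
Step 3: u-update.
u^{k+1} = 0.7104 + 0.2328 - 0.6312 = 0.312
Step 4: Primal residual = |0.2328 - 0.6312| = 0.3984


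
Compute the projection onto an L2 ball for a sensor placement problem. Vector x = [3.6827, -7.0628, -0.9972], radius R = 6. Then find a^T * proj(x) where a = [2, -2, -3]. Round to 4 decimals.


Step 1: Compute ||x|| (intermediates to 6 decimals).
||x|| = sqrt(3.6827^2 + (-7.0628)^2 + (-0.9972)^2) = 8.027442
Step 2: Project.
Since ||x|| > R, scale = R/||x|| = 6/8.027442 = 0.747436, proj(x) = scale * x
proj(x) = [2.752583, -5.278991, -0.745343]
Step 3: Dot product.
a^T * proj(x) = 2*2.752583 - 2*(-5.278991) - 3*(-0.745343) = 18.2992


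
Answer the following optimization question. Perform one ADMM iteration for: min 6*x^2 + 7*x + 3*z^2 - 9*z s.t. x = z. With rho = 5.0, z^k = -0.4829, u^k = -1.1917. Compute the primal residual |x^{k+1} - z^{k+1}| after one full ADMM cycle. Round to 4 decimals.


ADMM iteration with rho = 5.0, z^k = -0.4829, u^k = -1.1917
Step 1: x-update.
Minimize 6*x^2 + 7*x + (5.0/2)*(x + 0.4829 - 1.1917)^2
FOC: (2*6 + 5.0)*x = -7 + 5.0*(-0.4829 + 1.1917)
x^{k+1} = -0.2033
Step 2: z-update.
Minimize 3*z^2 - 9*z + (5.0/2)*(-0.2033 - z - 1.1917)^2
FOC: (2*3 + 5.0)*z = 9 + 5.0*(-0.2033 - 1.1917)
z^{k+1} = 0.1841
Step 3: u-update.
u^{k+1} = -1.1917 - 0.2033 - 0.1841 = -1.5791
Step 4: Primal residual = |-0.2033 - 0.1841| = 0.3874


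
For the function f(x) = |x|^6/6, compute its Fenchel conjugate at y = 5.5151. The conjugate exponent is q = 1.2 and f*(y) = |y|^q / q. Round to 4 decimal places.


The conjugate exponent q satisfies 1/p + 1/q = 1.
p = 6, so q = 6/(6 - 1) = 1.2
|y|^q = 5.5151^1.2 = 7.76
f*(5.5151) = 7.76 / 1.2 = 6.4667


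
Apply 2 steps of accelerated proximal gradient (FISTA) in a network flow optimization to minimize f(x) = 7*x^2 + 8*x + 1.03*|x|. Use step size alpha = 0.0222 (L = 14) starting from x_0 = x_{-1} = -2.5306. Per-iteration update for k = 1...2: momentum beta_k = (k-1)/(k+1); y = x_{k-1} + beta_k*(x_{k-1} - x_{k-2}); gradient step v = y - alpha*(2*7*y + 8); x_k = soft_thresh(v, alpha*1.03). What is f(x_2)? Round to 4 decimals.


FISTA on f(x) = 7*x^2 + 8*x + 1.03*|x|
L = 14, alpha = 0.0222
Iteration 1: beta = 0.0, y = -2.5306 + 0.0*(-2.5306 + 2.5306) = -2.5306
  grad(y) = -27.4284, v = y - alpha*grad = -1.9217
  prox(v) = soft_thresh(-1.9217, 0.0229) = -1.8988
Iteration 2: beta = 0.3333, y = -1.8988 + 0.3333*(-1.8988 + 2.5306) = -1.6882
  grad(y) = -15.6352, v = y - alpha*grad = -1.3411
  prox(v) = soft_thresh(-1.3411, 0.0229) = -1.3183
f(x_2) = 7*(-1.3183)^2 + 8*(-1.3183) + 1.03*|-1.3183| = 2.9764


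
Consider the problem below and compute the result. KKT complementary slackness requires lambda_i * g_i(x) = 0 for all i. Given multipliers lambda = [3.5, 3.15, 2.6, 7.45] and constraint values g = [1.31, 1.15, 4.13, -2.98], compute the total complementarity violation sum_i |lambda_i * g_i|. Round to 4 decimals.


KKT complementary slackness check:
lambda_1 * g_1 = 3.5 * 1.31 = 4.585
lambda_2 * g_2 = 3.15 * 1.15 = 3.6225
lambda_3 * g_3 = 2.6 * 4.13 = 10.738
lambda_4 * g_4 = 7.45 * -2.98 = -22.201
Total violation = 4.585 + 3.6225 + 10.738 + 22.201 = 41.1465


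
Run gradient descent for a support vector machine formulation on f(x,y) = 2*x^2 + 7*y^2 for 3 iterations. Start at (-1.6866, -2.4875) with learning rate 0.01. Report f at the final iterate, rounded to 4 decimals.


Gradient descent on f(x,y) = 2*x^2 + 7*y^2.
Starting point: (-1.6866, -2.4875), alpha = 0.01
Step 1: grad_x = 2*2*-1.6866 = -6.7464, grad_y = 2*7*-2.4875 = -34.825
  x_1 = -1.6866 - 0.01*-6.7464 = -1.6191
  y_1 = -2.4875 - 0.01*-34.825 = -2.1393
Step 2: grad_x = 2*2*-1.6191 = -6.4765, grad_y = 2*7*-2.1393 = -29.9495
  x_2 = -1.6191 - 0.01*-6.4765 = -1.5544
  y_2 = -2.1393 - 0.01*-29.9495 = -1.8398
Step 3: grad_x = 2*2*-1.5544 = -6.2175, grad_y = 2*7*-1.8398 = -25.7566
  x_3 = -1.5544 - 0.01*-6.2175 = -1.4922
  y_3 = -1.8398 - 0.01*-25.7566 = -1.5822
f(-1.4922, -1.5822) = 2*(-1.4922)^2 + 7*(-1.5822)^2 = 21.9766


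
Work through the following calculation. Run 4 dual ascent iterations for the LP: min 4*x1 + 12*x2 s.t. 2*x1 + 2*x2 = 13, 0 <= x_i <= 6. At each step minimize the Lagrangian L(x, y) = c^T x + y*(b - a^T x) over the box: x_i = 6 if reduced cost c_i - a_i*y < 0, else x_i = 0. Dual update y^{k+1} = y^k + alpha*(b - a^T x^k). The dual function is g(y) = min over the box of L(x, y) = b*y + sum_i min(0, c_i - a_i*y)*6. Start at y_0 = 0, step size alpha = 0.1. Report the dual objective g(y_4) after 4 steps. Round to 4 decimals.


Dual ascent for LP: min 4*x1 + 12*x2, 2*x1 + 2*x2 = 13, 0 <= x_i <= 6
Step 1: y^k = 0.0, reduced costs: (4.0, 12.0)
  x^k = (0.0, 0.0), subgradient = b - a^T x = 13.0
  y^{k+1} = 0.0 + 0.1*13.0 = 1.3
Step 2: y^k = 1.3, reduced costs: (1.4, 9.4)
  x^k = (0.0, 0.0), subgradient = b - a^T x = 13.0
  y^{k+1} = 1.3 + 0.1*13.0 = 2.6
Step 3: y^k = 2.6, reduced costs: (-1.2, 6.8)
  x^k = (6.0, 0.0), subgradient = b - a^T x = 1.0
  y^{k+1} = 2.6 + 0.1*1.0 = 2.7
Step 4: y^k = 2.7, reduced costs: (-1.4, 6.6)
  x^k = (6.0, 0.0), subgradient = b - a^T x = 1.0
  y^{k+1} = 2.7 + 0.1*1.0 = 2.8
Dual objective at y_4 = 2.8: reduced costs (-1.6, 6.4), box minimizer x = (6.0, 0.0)
g(y_4) = b*y + (c1 - a1*y)*x1 + (c2 - a2*y)*x2 = 13*2.8 + (-1.6)*6.0 + 6.4*0.0 = 36.4 - 9.6 + 0.0 = 26.8


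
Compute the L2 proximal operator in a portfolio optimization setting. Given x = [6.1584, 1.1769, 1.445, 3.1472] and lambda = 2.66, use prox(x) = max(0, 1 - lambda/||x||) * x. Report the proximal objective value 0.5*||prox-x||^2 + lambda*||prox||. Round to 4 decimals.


Step 1: Compute ||x||.
||x|| = 7.1627
Step 2: Compute scaling factor.
scale = max(0, 1 - 2.66/7.1627) = 0.6286
Step 3: prox(x) = [3.8714, 0.7398, 0.9084, 1.9784]
||prox(x)|| = 4.5027
Step 4: Proximal objective.
0.5*||prox-x||^2 = 3.5378
lambda*||prox|| = 11.9772
Total = 15.5149


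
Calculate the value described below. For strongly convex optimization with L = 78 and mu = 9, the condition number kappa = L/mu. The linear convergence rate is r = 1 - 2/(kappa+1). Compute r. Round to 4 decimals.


Step 1: Compute the condition number.
kappa = L/mu = 78/9 = 8.6667
Step 2: Compute the convergence rate.
r = 1 - 2/(kappa + 1) = 1 - 2*mu/(L + mu) = (L - mu)/(L + mu) = 69/87 = 0.7931


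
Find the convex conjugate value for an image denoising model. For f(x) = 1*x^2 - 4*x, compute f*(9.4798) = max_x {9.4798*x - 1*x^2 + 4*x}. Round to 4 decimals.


f*(y) = sup_x {y*x - a*x^2 - b*x} = sup_x {(y-b)*x - a*x^2}
FOC: (y - b) - 2a*x = 0 => x* = (y - b)/(2a)
x* = (9.4798 + 4)/(2*1) = 6.7399
f*(9.4798) = (y-b)^2/(4a) = (9.4798 + 4)^2/(4*1)
= 181.705/4 = 45.4263


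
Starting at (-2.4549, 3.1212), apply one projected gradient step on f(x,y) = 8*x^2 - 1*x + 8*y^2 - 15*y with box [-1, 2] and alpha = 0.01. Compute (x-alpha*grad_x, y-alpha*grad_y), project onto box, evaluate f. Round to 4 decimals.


Step 1: Compute gradient at (-2.4549, 3.1212).
grad_x = 2*8*-2.4549 - 1 = -40.2784
grad_y = 2*8*3.1212 - 15 = 34.9392
Step 2: Gradient step.
x_raw = -2.4549 - 0.01*-40.2784 = -2.0521
y_raw = 3.1212 - 0.01*34.9392 = 2.7718
Step 3: Project onto [-1, 2].
x_proj = clip(-2.0521) = -1.0
y_proj = clip(2.7718) = 2.0
Step 4: Evaluate f.
f(-1.0, 2.0) = 11.0


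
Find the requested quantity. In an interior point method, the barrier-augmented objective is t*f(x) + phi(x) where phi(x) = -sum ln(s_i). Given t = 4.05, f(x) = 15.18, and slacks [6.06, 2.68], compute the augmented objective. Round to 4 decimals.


Step 1: Compute log-barrier.
ln values: [1.8017, 0.9858]
phi = -(1.8017 + 0.9858) = -2.7875
Step 2: Compute augmented objective.
t*f(x) = 4.05*15.18 = 61.479
Total = 61.479 - 2.7875 = 58.6915


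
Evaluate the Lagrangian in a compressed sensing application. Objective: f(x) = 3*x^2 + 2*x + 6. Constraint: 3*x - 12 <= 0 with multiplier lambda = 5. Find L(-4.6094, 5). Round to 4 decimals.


Step 1: Evaluate f(x).
f(-4.6094) = 3*(-4.6094)^2 + 2*(-4.6094) + 6 = 60.5209
Step 2: Evaluate g(x).
g(-4.6094) = 3*-4.6094 - 12 = -25.8282
Step 3: Compute Lagrangian.
L = 60.5209 + 5*-25.8282 = -68.6201


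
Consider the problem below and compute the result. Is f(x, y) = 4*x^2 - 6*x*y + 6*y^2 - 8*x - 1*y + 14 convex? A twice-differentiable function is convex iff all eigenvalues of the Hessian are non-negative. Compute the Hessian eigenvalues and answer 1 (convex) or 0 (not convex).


The Hessian of f(x,y) = 4*x^2 - 6*x*y + 6*y^2 - 8*x - 1*y + 14 is:
H = [[8, -6], [-6, 12]]
Trace = 8 + 12 = 20
Determinant = 8*12 - (-6)^2 = 60
Discriminant = (20)^2 - 4*60 = 160.0
Eigenvalues: lambda_1 = 3.6754, lambda_2 = 16.3246
The function is convex.

1


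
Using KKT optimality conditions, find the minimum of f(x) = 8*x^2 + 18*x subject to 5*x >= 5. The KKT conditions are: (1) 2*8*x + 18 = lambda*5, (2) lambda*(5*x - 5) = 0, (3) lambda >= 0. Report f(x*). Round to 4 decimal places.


Step 1: Try lambda = 0 (constraint inactive).
x_unc = -18/(2*8) = -1.125
Check: 5*-1.125 = -5.625 < 5 -- violated!
Step 2: Constraint must be active: 5*x = 5
x* = 5/5 = 1.0
lambda = (2*8*1.0 + 18)/5 = 6.8
Step 3: Compute optimal value.
f(x*) = 8*1.0^2 + 18*1.0 = 26.0


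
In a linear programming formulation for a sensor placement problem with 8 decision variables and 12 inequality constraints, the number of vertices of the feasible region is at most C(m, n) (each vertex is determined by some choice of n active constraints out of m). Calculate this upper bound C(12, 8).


Each vertex corresponds to some choice of n active constraints out of m, so the number of vertices is at most C(m, n) = m! / (n!(m-n)!).
m = 12, n = 8
Numerator: 12 * 11 * 10 * 9 * 8 * 7 * 6 * 5
Denominator: 8! = 40320
C(12, 8) = 495


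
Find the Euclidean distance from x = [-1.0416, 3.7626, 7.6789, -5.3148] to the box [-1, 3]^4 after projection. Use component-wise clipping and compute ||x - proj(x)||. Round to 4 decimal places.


Project each component onto [-1, 3].
clip(-1.0416) = -1.0, clip(3.7626) = 3.0, clip(7.6789) = 3.0, clip(-5.3148) = -1.0
Projection = [-1.0, 3.0, 3.0, -1.0]
Squared diffs: [0.0017, 0.5816, 21.8921, 18.6175]
Distance = sqrt(41.0929) = 6.4104


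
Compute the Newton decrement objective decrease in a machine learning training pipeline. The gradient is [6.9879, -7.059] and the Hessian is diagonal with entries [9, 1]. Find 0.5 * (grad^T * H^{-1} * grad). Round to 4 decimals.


Step 1: H is diagonal, so H^(-1) * g = [0.7764, -7.059].
Step 2: g^T H^(-1) g = sum_i g_i^2 / H_ii
  = (6.9879)^2/9 + (-7.059)^2/1
  = 5.4256 + 49.8295 = 55.2551
Step 3: Objective decrease = 0.5 * g^T H^(-1) g = 27.6276


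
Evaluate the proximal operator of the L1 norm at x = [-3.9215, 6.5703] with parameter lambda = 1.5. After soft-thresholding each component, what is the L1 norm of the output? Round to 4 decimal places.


Soft-thresholding with lambda = 1.5:
prox(-3.9215) = sign(-3.9215)*max(|-3.9215| - 1.5, 0) = -2.4215
prox(6.5703) = sign(6.5703)*max(|6.5703| - 1.5, 0) = 5.0703
prox(x) = [-2.4215, 5.0703]
||prox(x)||_1 = 2.4215 + 5.0703 = 7.4918


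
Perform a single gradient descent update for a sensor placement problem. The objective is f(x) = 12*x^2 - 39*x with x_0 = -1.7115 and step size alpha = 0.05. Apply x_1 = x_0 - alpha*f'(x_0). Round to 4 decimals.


We compute the gradient at x_0 and apply the update.
f'(x) = 24*x - 39
f'(-1.7115) = 24*-1.7115 - 39 = -80.076
x_1 = -1.7115 - 0.05*-80.076 = 2.2923


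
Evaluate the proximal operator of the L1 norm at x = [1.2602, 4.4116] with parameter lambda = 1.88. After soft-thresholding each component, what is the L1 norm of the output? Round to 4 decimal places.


Soft-thresholding with lambda = 1.88:
prox(1.2602) = sign(1.2602)*max(|1.2602| - 1.88, 0) = 0.0
prox(4.4116) = sign(4.4116)*max(|4.4116| - 1.88, 0) = 2.5316
prox(x) = [0.0, 2.5316]
||prox(x)||_1 = 0.0 + 2.5316 = 2.5316


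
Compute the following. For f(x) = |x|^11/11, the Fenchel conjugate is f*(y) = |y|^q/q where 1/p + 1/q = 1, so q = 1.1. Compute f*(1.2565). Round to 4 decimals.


The conjugate exponent q satisfies 1/p + 1/q = 1.
p = 11, so q = 11/(11 - 1) = 1.1
|y|^q = 1.2565^1.1 = 1.2855
f*(1.2565) = 1.2855 / 1.1 = 1.1687


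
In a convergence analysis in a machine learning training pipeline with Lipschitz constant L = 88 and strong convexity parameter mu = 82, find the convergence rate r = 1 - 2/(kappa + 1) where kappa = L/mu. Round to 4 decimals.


Step 1: Compute the condition number.
kappa = L/mu = 88/82 = 1.0732
Step 2: Compute the convergence rate.
r = 1 - 2/(kappa + 1) = 1 - 2*mu/(L + mu) = (L - mu)/(L + mu) = 6/170 = 0.0353


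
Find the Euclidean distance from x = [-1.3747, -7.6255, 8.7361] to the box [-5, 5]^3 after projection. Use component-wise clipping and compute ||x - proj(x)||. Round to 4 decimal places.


Project each component onto [-5, 5].
clip(-1.3747) = -1.3747, clip(-7.6255) = -5.0, clip(8.7361) = 5.0
Projection = [-1.3747, -5.0, 5.0]
Squared diffs: [0.0, 6.8933, 13.9584]
Distance = sqrt(20.8517) = 4.5664


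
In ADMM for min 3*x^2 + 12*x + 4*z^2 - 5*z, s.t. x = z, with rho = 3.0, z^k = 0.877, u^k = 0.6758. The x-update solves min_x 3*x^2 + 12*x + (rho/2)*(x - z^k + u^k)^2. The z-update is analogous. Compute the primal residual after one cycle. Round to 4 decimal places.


ADMM iteration with rho = 3.0, z^k = 0.877, u^k = 0.6758
Step 1: x-update.
Minimize 3*x^2 + 12*x + (3.0/2)*(x - 0.877 + 0.6758)^2
FOC: (2*3 + 3.0)*x = -12 + 3.0*(0.877 - 0.6758)
x^{k+1} = -1.2663
Step 2: z-update.
Minimize 4*z^2 - 5*z + (3.0/2)*(-1.2663 - z + 0.6758)^2
FOC: (2*4 + 3.0)*z = 5 + 3.0*(-1.2663 + 0.6758)
z^{k+1} = 0.2935
Step 3: u-update.
u^{k+1} = 0.6758 - 1.2663 - 0.2935 = -0.884
Step 4: Primal residual = |-1.2663 - 0.2935| = 1.5598


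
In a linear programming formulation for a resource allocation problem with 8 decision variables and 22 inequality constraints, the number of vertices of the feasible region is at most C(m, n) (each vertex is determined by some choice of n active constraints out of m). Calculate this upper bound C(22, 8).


Each vertex corresponds to some choice of n active constraints out of m, so the number of vertices is at most C(m, n) = m! / (n!(m-n)!).
m = 22, n = 8
Numerator: 22 * 21 * 20 * 19 * 18 * 17 * 16 * 15
Denominator: 8! = 40320
C(22, 8) = 319770
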